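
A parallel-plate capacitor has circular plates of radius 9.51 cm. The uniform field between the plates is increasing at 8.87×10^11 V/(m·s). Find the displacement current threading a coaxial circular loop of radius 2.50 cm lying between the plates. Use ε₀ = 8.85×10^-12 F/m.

0.0154 A

I_d = ε₀ dΦ_E/dt = ε₀ πR² (dE/dt) = (8.85×10^-12)(0.02841)(8.87×10^11) = 0.2230 A through the full plate area.
The field is uniform, so I_d,enc = I_d (r/R)² = (0.2230)(2.50/9.51)² = 0.0154 A.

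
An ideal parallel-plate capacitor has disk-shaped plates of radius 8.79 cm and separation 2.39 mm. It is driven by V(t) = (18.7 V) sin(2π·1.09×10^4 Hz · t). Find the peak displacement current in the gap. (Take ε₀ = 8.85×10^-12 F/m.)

1.15×10^-4 A

The displacement current equals the conduction current C dV/dt, which peaks at C V₀ ω.
With C = ε₀A/d = (8.85×10^-12)(0.02427)/(2.39×10^-3) = 8.987×10^-11 F and ω = 2πf = 6.849×10^4 rad/s, I_d,max = (8.987×10^-11)(18.7)(6.849×10^4) = 1.15×10^-4 A.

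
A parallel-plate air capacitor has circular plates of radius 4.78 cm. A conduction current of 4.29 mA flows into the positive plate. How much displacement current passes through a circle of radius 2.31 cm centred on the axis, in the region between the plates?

No conduction current crosses the gap, so I_d there equals the 4.29×10^-3 A in the leads.
Through an area πr² the displacement current is I_d·(πr²/πR²) = I_d (r/R)² = 1.00×10^-3 A.

1.00×10^-3 A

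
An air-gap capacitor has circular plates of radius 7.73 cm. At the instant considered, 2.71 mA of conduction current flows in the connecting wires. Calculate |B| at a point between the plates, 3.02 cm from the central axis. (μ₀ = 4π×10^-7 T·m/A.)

No conduction current crosses the gap, so I_d there equals the 2.71×10^-3 A in the leads.
An Ampèrian loop of radius r encloses a fraction (r/R)² of I_d. Then B·2πr = μ₀ I_d (r/R)², giving B = μ₀ I_d r/(2πR²) = 2.74×10^-9 T.

2.74×10^-9 T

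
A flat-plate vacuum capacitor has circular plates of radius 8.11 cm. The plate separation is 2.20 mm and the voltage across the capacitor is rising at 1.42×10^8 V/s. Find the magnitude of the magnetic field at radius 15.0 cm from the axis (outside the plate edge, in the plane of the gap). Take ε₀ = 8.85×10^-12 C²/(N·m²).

With E = V/d, dE/dt = 6.455×10^10 V/(m·s) and πR² = 0.02066 m², giving I_d = ε₀ πR² dE/dt = 0.01180 A.
For r ≥ R the full I_d is enclosed: B = μ₀ I_d/(2πr) = (4π×10^-7)(0.01180)/(2π·0.150) = 1.57×10^-8 T.

1.57×10^-8 T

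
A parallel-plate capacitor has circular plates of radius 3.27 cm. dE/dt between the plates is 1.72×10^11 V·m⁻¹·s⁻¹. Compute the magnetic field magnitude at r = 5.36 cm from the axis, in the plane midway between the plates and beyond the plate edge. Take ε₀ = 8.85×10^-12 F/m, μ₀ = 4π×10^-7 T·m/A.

1.91×10^-8 T

I_d = ε₀ dΦ_E/dt = ε₀ πR² (dE/dt) = (8.85×10^-12)(3.359×10^-3)(1.72×10^11) = 5.113×10^-3 A through the full plate area.
For r ≥ R the full I_d is enclosed: B = μ₀ I_d/(2πr) = (4π×10^-7)(5.113×10^-3)/(2π·0.0536) = 1.91×10^-8 T.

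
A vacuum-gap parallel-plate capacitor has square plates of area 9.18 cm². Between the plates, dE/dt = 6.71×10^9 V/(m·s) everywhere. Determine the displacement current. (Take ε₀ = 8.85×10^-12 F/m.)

With a uniform field, Φ_E = EA, so I_d = ε₀ A dE/dt = 5.45×10^-5 A.

5.45×10^-5 A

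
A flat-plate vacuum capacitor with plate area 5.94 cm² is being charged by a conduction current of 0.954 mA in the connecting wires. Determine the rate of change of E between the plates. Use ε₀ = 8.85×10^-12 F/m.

1.81×10^11 V/(m·s)

Charge continuity gives I_d = I = 9.54×10^-4 A between the plates.
Then dE/dt = I_d/(ε₀A) = 1.81×10^11 V/(m·s).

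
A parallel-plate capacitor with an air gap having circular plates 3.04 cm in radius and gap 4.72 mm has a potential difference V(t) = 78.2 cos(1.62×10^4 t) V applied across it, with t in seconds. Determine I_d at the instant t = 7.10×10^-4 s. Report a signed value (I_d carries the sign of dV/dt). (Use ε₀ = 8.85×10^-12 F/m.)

6.03×10^-6 A

dE/dt = (V₀ω/d)·−sin(ωt) with ωt = 11.502 rad: (78.2)(1.62×10^4)(0.8745)/(4.72×10^-3) = 2.347×10^8 V/(m·s).
I_d = ε₀ A dE/dt = (8.85×10^-12)(2.903×10^-3)(2.347×10^8) = 6.03×10^-6 A.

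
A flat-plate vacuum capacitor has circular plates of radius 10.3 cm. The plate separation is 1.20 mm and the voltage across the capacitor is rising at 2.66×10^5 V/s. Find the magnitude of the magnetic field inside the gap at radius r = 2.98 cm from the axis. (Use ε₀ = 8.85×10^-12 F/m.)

With E = V/d, dE/dt = 2.217×10^8 V/(m·s) and πR² = 0.03333 m², giving I_d = ε₀ πR² dE/dt = 6.539×10^-5 A.
∮B·dl = μ₀ I_d,enc with I_d,enc = I_d r²/R² = 5.474×10^-6 A; so B = μ₀ I_d,enc/(2πr) = 3.67×10^-11 T.

3.67×10^-11 T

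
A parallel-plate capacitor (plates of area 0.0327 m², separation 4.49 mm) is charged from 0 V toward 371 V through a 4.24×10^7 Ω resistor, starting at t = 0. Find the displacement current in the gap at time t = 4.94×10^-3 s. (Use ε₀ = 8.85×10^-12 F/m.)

1.44×10^-6 A

C = ε₀A/d = (8.85×10^-12)(0.0327)/(4.49×10^-3) = 6.445×10^-11 F, so τ = RC = 2.733×10^-3 s.
The conduction current is I(t) = (V₀/R) e^(−t/τ), and the displacement current between the plates equals it.
t/τ = 1.808; I_d = (371/4.24×10^7) · e^(−1.808) = (8.750×10^-6)(0.1640) = 1.44×10^-6 A.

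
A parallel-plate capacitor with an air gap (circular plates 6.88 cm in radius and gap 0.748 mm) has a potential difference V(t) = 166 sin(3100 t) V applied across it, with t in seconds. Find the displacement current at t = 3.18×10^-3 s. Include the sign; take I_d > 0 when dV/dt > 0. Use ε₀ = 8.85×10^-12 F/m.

dV/dt = (166)(3100)·cos(9.858) = -4.671×10^5 V/s.
I_d = C dV/dt with C = ε₀A/d = (8.85×10^-12)(0.01487)/(7.48×10^-4) = 1.759×10^-10 F, so I_d = (1.759×10^-10)(-4.671×10^5) = -8.22×10^-5 A.

-8.22×10^-5 A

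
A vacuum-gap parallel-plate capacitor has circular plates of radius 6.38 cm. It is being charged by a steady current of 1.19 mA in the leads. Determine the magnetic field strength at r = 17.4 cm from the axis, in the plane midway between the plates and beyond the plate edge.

No conduction current crosses the gap, so I_d there equals the 1.19×10^-3 A in the leads.
For r ≥ R the full I_d is enclosed: B = μ₀ I_d/(2πr) = (4π×10^-7)(1.19×10^-3)/(2π·0.174) = 1.37×10^-9 T.

1.37×10^-9 T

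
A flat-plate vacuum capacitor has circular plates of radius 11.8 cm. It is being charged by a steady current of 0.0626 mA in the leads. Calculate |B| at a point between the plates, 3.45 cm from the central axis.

By continuity the displacement current in the gap matches the conduction current: I_d = 6.26×10^-5 A.
For r < R the Ampère–Maxwell law gives B(2πr) = μ₀ I_d (r²/R²), so B = μ₀ I_d r/(2πR²) = (4π×10^-7)(6.26×10^-5)(0.0345)/(2π·0.118²) = 3.10×10^-11 T.

3.10×10^-11 T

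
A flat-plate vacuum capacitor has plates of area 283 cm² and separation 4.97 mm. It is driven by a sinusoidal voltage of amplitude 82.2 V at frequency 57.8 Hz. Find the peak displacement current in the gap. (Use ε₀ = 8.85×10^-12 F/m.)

1.50×10^-6 A

C = ε₀A/d = (8.85×10^-12)(0.0283)/(4.97×10^-3) = 5.039×10^-11 F; ω = 2πf = 363.2 rad/s.
I_d = C dV/dt, so |I_d|_max = C V₀ ω = (5.039×10^-11)(82.2)(363.2) = 1.50×10^-6 A.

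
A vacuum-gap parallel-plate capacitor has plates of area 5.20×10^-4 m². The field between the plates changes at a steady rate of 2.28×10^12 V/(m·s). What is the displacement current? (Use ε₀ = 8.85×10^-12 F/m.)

The displacement current is ε₀ times dΦ_E/dt = ε₀ A dE/dt = (8.85×10^-12)(5.20×10^-4)(2.28×10^12) = 0.0105 A.

0.0105 A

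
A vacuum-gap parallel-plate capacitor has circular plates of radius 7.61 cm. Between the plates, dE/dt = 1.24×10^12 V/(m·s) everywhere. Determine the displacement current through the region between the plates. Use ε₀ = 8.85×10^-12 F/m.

0.200 A

The displacement current is ε₀ times dΦ_E/dt = ε₀ A dE/dt = (8.85×10^-12)(0.01819)(1.24×10^12) = 0.200 A.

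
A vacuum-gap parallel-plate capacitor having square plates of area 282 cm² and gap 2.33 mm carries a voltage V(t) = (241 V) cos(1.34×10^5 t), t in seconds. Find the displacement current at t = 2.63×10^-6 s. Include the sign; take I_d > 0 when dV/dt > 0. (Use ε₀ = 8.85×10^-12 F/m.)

-1.19×10^-3 A

dV/dt = (241)(1.34×10^5)·−sin(0.35242) = -1.115×10^7 V/s.
I_d = C dV/dt with C = ε₀A/d = (8.85×10^-12)(0.0282)/(2.33×10^-3) = 1.071×10^-10 F, so I_d = (1.071×10^-10)(-1.115×10^7) = -1.19×10^-3 A.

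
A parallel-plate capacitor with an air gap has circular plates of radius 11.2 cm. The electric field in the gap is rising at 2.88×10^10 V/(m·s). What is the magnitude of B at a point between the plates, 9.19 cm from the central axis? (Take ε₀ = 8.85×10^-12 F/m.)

1.47×10^-8 T

Through the whole plate area (πR² = 0.03941 m²), I_d = ε₀ πR² dE/dt = 0.01004 A.
∮B·dl = μ₀ I_d,enc with I_d,enc = I_d r²/R² = 6.760×10^-3 A; so B = μ₀ I_d,enc/(2πr) = 1.47×10^-8 T.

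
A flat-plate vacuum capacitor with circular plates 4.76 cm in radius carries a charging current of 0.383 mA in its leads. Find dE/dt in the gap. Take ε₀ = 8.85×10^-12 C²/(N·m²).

6.08×10^9 V/(m·s)

Charge continuity gives I_d = I = 3.83×10^-4 A between the plates.
Then dE/dt = I_d/(ε₀A) = 6.08×10^9 V/(m·s).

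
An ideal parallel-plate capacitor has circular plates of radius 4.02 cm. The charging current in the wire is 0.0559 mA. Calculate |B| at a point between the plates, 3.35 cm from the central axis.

2.32×10^-10 T

By continuity the displacement current in the gap matches the conduction current: I_d = 5.59×10^-5 A.
An Ampèrian loop of radius r encloses a fraction (r/R)² of I_d. Then B·2πr = μ₀ I_d (r/R)², giving B = μ₀ I_d r/(2πR²) = 2.32×10^-10 T.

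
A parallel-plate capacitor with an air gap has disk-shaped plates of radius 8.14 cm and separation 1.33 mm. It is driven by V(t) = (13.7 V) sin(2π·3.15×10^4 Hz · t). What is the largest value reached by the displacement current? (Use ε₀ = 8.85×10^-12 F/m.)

3.76×10^-4 A

The displacement current equals the conduction current C dV/dt, which peaks at C V₀ ω.
With C = ε₀A/d = (8.85×10^-12)(0.02082)/(1.33×10^-3) = 1.385×10^-10 F and ω = 2πf = 1.979×10^5 rad/s, I_d,max = (1.385×10^-10)(13.7)(1.979×10^5) = 3.76×10^-4 A.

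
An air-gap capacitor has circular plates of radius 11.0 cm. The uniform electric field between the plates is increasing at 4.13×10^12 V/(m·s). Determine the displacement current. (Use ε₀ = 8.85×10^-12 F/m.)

1.39 A

With a uniform field, Φ_E = EA, so I_d = ε₀ A dE/dt = 1.39 A.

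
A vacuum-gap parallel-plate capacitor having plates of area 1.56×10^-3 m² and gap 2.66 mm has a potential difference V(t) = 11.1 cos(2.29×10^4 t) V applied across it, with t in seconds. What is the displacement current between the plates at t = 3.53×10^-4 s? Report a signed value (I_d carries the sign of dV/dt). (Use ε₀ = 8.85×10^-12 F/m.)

C = ε₀A/d = (8.85×10^-12)(1.56×10^-3)/(2.66×10^-3) = 5.190×10^-12 F. dV/dt = V₀ω·−sin(ωt); at ωt = 8.0837 rad this factor is -0.9737.
I_d = C dV/dt = (5.190×10^-12)(11.1)(2.29×10^4)(-0.9737) = -1.28×10^-6 A.

-1.28×10^-6 A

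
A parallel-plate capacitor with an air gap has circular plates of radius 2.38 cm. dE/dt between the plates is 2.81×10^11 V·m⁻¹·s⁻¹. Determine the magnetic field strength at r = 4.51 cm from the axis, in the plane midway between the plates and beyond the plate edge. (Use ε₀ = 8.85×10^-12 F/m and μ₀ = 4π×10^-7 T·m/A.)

Total displacement current: I_d = ε₀(πR²)(dE/dt) = (8.85×10^-12)(1.780×10^-3)(2.81×10^11) = 4.427×10^-3 A.
With r > R the enclosed displacement current is the full I_d; B = μ₀ I_d / (2πr) = 1.96×10^-8 T.

1.96×10^-8 T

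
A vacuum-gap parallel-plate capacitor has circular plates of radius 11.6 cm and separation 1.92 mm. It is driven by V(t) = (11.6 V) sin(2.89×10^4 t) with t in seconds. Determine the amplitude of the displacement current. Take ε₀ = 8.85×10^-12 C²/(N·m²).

6.53×10^-5 A

The displacement current equals the conduction current C dV/dt, which peaks at C V₀ ω.
With C = ε₀A/d = (8.85×10^-12)(0.04227)/(1.92×10^-3) = 1.948×10^-10 F and ω = 2.89×10^4 rad/s, I_d,max = (1.948×10^-10)(11.6)(2.89×10^4) = 6.53×10^-5 A.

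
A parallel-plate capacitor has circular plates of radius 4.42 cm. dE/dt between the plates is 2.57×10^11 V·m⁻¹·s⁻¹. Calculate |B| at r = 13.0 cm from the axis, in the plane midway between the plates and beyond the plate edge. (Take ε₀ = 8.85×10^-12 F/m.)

2.15×10^-8 T

Through the whole plate area (πR² = 6.138×10^-3 m²), I_d = ε₀ πR² dE/dt = 0.01396 A.
Outside the plates the loop encloses all of I_d, so B·2πr = μ₀ I_d and B = 2.15×10^-8 T.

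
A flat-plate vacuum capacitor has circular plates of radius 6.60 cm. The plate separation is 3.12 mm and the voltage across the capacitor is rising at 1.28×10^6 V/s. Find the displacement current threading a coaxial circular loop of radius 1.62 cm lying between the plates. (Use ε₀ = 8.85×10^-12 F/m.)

2.99×10^-6 A

I_d = C dV/dt with C = ε₀πR²/d = 3.880×10^-11 F, so I_d = (3.880×10^-11)(1.28×10^6) = 4.966×10^-5 A.
Since J_d is uniform, the enclosed fraction is (r/R)² = 0.06025, giving I_d,enc = 2.99×10^-6 A.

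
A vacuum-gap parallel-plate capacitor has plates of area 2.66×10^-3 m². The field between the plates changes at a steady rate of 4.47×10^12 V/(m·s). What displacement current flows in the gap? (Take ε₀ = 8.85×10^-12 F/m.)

With a uniform field, Φ_E = EA, so I_d = ε₀ A dE/dt = 0.105 A.

0.105 A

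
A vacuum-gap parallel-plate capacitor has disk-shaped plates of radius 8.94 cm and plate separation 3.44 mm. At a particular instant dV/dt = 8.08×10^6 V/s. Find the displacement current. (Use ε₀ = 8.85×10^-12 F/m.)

5.22×10^-4 A

The displacement current equals the charging current C dV/dt. With C = ε₀A/d = (8.85×10^-12)(0.02511)/(3.44×10^-3) = 6.460×10^-11 F, I_d = (6.460×10^-11)(8.08×10^6) = 5.22×10^-4 A.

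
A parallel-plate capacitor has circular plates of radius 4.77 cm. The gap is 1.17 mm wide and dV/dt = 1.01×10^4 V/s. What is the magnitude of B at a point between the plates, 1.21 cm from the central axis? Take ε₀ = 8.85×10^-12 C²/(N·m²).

dE/dt = (dV/dt)/d = 8.632×10^6 V/(m·s); I_d = ε₀(πR²)(dE/dt) = (8.85×10^-12)(7.148×10^-3)(8.632×10^6) = 5.461×10^-7 A.
An Ampèrian loop of radius r encloses a fraction (r/R)² of I_d. Then B·2πr = μ₀ I_d (r/R)², giving B = μ₀ I_d r/(2πR²) = 5.81×10^-13 T.

5.81×10^-13 T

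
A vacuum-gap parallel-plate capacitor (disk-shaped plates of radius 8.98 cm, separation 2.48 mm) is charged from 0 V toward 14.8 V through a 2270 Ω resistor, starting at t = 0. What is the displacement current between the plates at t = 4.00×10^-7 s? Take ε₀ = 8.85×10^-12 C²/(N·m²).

9.28×10^-4 A

With C = ε₀A/d = (8.85×10^-12)(0.02533)/(2.48×10^-3) = 9.039×10^-11 F, the time constant is τ = RC = 2.052×10^-7 s, so t/τ = 1.949 and e^(−t/τ) = 0.1424.
I_d = I_cond = (V₀/R) e^(−t/τ) = (6.520×10^-3)(0.1424) = 9.28×10^-4 A.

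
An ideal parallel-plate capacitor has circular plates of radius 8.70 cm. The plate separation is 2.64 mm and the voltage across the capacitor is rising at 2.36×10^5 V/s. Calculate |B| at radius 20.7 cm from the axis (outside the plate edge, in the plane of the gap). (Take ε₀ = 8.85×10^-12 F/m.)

With E = V/d, dE/dt = 8.939×10^7 V/(m·s) and πR² = 0.02378 m², giving I_d = ε₀ πR² dE/dt = 1.881×10^-5 A.
For r ≥ R the full I_d is enclosed: B = μ₀ I_d/(2πr) = (4π×10^-7)(1.881×10^-5)/(2π·0.207) = 1.82×10^-11 T.

1.82×10^-11 T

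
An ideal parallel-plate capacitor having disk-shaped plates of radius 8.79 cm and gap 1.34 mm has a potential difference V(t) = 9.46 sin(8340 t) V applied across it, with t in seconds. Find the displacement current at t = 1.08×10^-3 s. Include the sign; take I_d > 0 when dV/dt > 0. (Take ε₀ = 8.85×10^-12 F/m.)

-1.16×10^-5 A

dE/dt = (V₀ω/d)·cos(ωt) with ωt = 9.0072 rad: (9.46)(8340)(-0.9141)/(1.34×10^-3) = -5.382×10^7 V/(m·s).
I_d = ε₀ A dE/dt = (8.85×10^-12)(0.02427)(-5.382×10^7) = -1.16×10^-5 A.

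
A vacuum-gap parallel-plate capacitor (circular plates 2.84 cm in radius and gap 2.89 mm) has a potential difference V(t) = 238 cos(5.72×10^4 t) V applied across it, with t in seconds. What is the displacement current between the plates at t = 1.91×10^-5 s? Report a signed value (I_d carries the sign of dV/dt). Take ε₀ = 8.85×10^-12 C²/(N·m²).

dV/dt = (238)(5.72×10^4)·−sin(1.09252) = -1.209×10^7 V/s.
I_d = C dV/dt with C = ε₀A/d = (8.85×10^-12)(2.534×10^-3)/(2.89×10^-3) = 7.760×10^-12 F, so I_d = (7.760×10^-12)(-1.209×10^7) = -9.38×10^-5 A.

-9.38×10^-5 A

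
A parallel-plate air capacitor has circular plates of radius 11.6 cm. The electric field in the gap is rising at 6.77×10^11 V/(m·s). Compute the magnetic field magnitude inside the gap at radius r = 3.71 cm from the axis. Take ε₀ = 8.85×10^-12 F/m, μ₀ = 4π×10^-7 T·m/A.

1.40×10^-7 T

I_d = ε₀ dΦ_E/dt = ε₀ πR² (dE/dt) = (8.85×10^-12)(0.04227)(6.77×10^11) = 0.2533 A through the full plate area.
An Ampèrian loop of radius r encloses a fraction (r/R)² of I_d. Then B·2πr = μ₀ I_d (r/R)², giving B = μ₀ I_d r/(2πR²) = 1.40×10^-7 T.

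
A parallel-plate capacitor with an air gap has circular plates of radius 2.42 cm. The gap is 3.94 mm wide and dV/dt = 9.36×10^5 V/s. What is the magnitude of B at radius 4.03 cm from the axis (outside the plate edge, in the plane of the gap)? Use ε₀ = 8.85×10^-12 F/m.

dE/dt = (dV/dt)/d = 2.376×10^8 V/(m·s); I_d = ε₀(πR²)(dE/dt) = (8.85×10^-12)(1.840×10^-3)(2.376×10^8) = 3.869×10^-6 A.
With r > R the enclosed displacement current is the full I_d; B = μ₀ I_d / (2πr) = 1.92×10^-11 T.

1.92×10^-11 T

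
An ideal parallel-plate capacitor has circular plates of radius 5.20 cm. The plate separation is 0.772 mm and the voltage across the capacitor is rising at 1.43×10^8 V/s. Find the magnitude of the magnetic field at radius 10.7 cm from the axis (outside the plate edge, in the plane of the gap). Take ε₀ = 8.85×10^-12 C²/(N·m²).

With E = V/d, dE/dt = 1.852×10^11 V/(m·s) and πR² = 8.495×10^-3 m², giving I_d = ε₀ πR² dE/dt = 0.01392 A.
For r ≥ R the full I_d is enclosed: B = μ₀ I_d/(2πr) = (4π×10^-7)(0.01392)/(2π·0.107) = 2.60×10^-8 T.

2.60×10^-8 T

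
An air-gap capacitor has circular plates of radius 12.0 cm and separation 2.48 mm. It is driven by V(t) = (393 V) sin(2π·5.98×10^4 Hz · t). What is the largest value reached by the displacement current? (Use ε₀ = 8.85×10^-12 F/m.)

0.0238 A

The displacement current equals the conduction current C dV/dt, which peaks at C V₀ ω.
With C = ε₀A/d = (8.85×10^-12)(0.04524)/(2.48×10^-3) = 1.614×10^-10 F and ω = 2πf = 3.757×10^5 rad/s, I_d,max = (1.614×10^-10)(393)(3.757×10^5) = 0.0238 A.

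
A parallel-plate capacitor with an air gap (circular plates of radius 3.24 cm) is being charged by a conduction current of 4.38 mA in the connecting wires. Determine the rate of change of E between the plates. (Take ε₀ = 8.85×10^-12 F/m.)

Charge continuity gives I_d = I = 4.38×10^-3 A between the plates.
Then dE/dt = I_d/(ε₀A) = 1.50×10^11 V/(m·s).

1.50×10^11 V/(m·s)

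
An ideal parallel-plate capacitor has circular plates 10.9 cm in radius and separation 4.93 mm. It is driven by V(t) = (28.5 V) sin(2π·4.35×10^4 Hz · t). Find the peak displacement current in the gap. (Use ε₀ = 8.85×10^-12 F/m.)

C = ε₀A/d = (8.85×10^-12)(0.03733)/(4.93×10^-3) = 6.701×10^-11 F; ω = 2πf = 2.733×10^5 rad/s.
I_d = C dV/dt, so |I_d|_max = C V₀ ω = (6.701×10^-11)(28.5)(2.733×10^5) = 5.22×10^-4 A.

5.22×10^-4 A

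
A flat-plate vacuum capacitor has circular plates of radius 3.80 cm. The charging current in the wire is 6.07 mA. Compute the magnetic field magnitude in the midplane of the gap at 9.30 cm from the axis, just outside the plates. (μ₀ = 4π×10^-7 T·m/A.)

No conduction current crosses the gap, so I_d there equals the 6.07×10^-3 A in the leads.
Outside the plates the loop encloses all of I_d, so B·2πr = μ₀ I_d and B = 1.31×10^-8 T.

1.31×10^-8 T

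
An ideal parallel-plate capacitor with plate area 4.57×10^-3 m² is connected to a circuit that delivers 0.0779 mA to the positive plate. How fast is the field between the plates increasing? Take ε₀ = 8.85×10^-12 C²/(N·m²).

The displacement current between the plates equals the conduction current, I_d = 0.0779 mA.
Then dE/dt = I_d/(ε₀A) = 1.93×10^9 V/(m·s).

1.93×10^9 V/(m·s)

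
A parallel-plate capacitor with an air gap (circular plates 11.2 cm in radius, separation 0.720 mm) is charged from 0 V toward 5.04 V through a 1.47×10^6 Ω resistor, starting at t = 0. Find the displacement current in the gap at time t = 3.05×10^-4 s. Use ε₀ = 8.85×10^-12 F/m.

2.23×10^-6 A

C = ε₀A/d = (8.85×10^-12)(0.03941)/(7.20×10^-4) = 4.844×10^-10 F, so τ = RC = 7.121×10^-4 s.
The conduction current is I(t) = (V₀/R) e^(−t/τ), and the displacement current between the plates equals it.
t/τ = 0.4283; I_d = (5.04/1.47×10^6) · e^(−0.4283) = (3.429×10^-6)(0.6516) = 2.23×10^-6 A.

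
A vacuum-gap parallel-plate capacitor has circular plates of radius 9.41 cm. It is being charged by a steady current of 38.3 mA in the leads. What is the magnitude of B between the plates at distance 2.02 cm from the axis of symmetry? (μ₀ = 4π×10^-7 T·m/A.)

1.75×10^-8 T

No conduction current crosses the gap, so I_d there equals the 0.0383 A in the leads.
An Ampèrian loop of radius r encloses a fraction (r/R)² of I_d. Then B·2πr = μ₀ I_d (r/R)², giving B = μ₀ I_d r/(2πR²) = 1.75×10^-8 T.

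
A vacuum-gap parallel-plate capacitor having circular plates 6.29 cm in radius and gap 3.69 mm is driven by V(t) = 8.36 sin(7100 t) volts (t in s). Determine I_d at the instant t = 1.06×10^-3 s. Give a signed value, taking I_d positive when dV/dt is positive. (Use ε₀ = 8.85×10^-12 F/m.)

5.70×10^-7 A

dE/dt = (V₀ω/d)·cos(ωt) with ωt = 7.526 rad: (8.36)(7100)(0.3221)/(3.69×10^-3) = 5.181×10^6 V/(m·s).
I_d = ε₀ A dE/dt = (8.85×10^-12)(0.01243)(5.181×10^6) = 5.70×10^-7 A.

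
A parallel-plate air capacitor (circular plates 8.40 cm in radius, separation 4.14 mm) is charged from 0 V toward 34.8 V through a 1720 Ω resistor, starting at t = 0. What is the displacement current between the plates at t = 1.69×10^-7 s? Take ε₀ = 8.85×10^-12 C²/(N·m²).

With C = ε₀A/d = (8.85×10^-12)(0.02217)/(4.14×10^-3) = 4.739×10^-11 F, the time constant is τ = RC = 8.151×10^-8 s, so t/τ = 2.073 and e^(−t/τ) = 0.1258.
I_d = I_cond = (V₀/R) e^(−t/τ) = (0.02023)(0.1258) = 2.54×10^-3 A.

2.54×10^-3 A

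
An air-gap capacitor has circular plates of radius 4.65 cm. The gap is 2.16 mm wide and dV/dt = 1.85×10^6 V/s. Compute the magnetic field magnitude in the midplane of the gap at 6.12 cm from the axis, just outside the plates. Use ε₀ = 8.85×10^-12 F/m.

I_d = C dV/dt with C = ε₀πR²/d = 2.783×10^-11 F, so I_d = (2.783×10^-11)(1.85×10^6) = 5.149×10^-5 A.
For r ≥ R the full I_d is enclosed: B = μ₀ I_d/(2πr) = (4π×10^-7)(5.149×10^-5)/(2π·0.0612) = 1.68×10^-10 T.

1.68×10^-10 T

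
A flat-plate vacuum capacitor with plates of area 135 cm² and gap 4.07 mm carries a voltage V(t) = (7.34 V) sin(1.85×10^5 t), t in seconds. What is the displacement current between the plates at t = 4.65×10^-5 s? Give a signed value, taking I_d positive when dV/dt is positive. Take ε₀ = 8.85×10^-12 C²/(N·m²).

-2.71×10^-5 A

C = ε₀A/d = (8.85×10^-12)(0.0135)/(4.07×10^-3) = 2.936×10^-11 F. dV/dt = V₀ω·cos(ωt); at ωt = 8.6025 rad this factor is -0.6806.
I_d = C dV/dt = (2.936×10^-11)(7.34)(1.85×10^5)(-0.6806) = -2.71×10^-5 A.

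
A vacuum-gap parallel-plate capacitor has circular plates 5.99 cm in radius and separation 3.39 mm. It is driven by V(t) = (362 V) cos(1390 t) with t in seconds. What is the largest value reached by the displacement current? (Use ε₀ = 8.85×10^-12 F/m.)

(dE/dt)_max = V₀ω/d = 1.484×10^8 V/(m·s); ω = 1390 rad/s.
I_d,max = ε₀ A (dE/dt)_max = (8.85×10^-12)(0.01127)(1.484×10^8) = 1.48×10^-5 A.

1.48×10^-5 A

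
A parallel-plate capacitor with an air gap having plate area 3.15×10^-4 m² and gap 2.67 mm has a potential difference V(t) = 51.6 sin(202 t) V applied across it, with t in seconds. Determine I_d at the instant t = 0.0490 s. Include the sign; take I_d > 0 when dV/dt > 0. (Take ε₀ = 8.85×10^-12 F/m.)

-9.69×10^-9 A

dV/dt = (51.6)(202)·cos(9.898) = -9278 V/s.
I_d = C dV/dt with C = ε₀A/d = (8.85×10^-12)(3.15×10^-4)/(2.67×10^-3) = 1.044×10^-12 F, so I_d = (1.044×10^-12)(-9278) = -9.69×10^-9 A.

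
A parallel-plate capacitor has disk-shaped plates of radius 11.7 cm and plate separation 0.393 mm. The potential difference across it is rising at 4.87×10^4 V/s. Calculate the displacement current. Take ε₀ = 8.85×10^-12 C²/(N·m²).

4.72×10^-5 A

C = ε₀A/d = (8.85×10^-12)(0.04301)/(3.93×10^-4) = 9.685×10^-10 F.
I_d = C dV/dt = (9.685×10^-10)(4.87×10^4) = 4.72×10^-5 A.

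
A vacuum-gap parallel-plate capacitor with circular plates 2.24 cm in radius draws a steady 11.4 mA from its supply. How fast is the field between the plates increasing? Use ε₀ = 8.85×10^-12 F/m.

Charge continuity gives I_d = I = 0.0114 A between the plates.
Inverting I_d = ε₀ A dE/dt gives dE/dt = 0.0114 / (8.85×10^-12 · 1.576×10^-3) = 8.17×10^11 V/(m·s).

8.17×10^11 V/(m·s)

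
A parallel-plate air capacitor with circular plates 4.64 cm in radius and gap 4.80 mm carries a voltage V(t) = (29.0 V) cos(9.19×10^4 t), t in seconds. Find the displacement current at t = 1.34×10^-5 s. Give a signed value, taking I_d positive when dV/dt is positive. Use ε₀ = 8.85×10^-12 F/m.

dE/dt = (V₀ω/d)·−sin(ωt) with ωt = 1.23146 rad: (29.0)(9.19×10^4)(-0.9430)/(4.80×10^-3) = -5.236×10^8 V/(m·s).
I_d = ε₀ A dE/dt = (8.85×10^-12)(6.764×10^-3)(-5.236×10^8) = -3.13×10^-5 A.

-3.13×10^-5 A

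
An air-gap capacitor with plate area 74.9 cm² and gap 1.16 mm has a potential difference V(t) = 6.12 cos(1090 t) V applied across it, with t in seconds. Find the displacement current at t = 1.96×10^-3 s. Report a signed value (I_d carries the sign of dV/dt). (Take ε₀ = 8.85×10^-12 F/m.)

dE/dt = (V₀ω/d)·−sin(ωt) with ωt = 2.1364 rad: (6.12)(1090)(-0.8443)/(1.16×10^-3) = -4.855×10^6 V/(m·s).
I_d = ε₀ A dE/dt = (8.85×10^-12)(7.49×10^-3)(-4.855×10^6) = -3.22×10^-7 A.

-3.22×10^-7 A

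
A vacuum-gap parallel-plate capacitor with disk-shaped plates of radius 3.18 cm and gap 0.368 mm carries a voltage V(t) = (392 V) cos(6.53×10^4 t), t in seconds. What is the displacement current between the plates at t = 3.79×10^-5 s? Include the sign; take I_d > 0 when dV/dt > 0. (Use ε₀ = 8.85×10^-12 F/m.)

dV/dt = (392)(6.53×10^4)·−sin(2.47487) = -1.583×10^7 V/s.
I_d = C dV/dt with C = ε₀A/d = (8.85×10^-12)(3.177×10^-3)/(3.68×10^-4) = 7.640×10^-11 F, so I_d = (7.640×10^-11)(-1.583×10^7) = -1.21×10^-3 A.

-1.21×10^-3 A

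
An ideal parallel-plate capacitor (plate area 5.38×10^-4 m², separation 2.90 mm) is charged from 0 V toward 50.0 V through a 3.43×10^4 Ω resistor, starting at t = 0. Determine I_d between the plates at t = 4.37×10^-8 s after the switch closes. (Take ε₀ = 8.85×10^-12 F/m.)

With C = ε₀A/d = (8.85×10^-12)(5.38×10^-4)/(2.90×10^-3) = 1.642×10^-12 F, the time constant is τ = RC = 5.632×10^-8 s, so t/τ = 0.7759 and e^(−t/τ) = 0.4603.
I_d = I_cond = (V₀/R) e^(−t/τ) = (1.458×10^-3)(0.4603) = 6.71×10^-4 A.

6.71×10^-4 A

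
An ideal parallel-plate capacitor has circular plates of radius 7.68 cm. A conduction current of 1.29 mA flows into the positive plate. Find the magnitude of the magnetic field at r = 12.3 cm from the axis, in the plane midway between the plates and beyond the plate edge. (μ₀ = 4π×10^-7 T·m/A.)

No conduction current crosses the gap, so I_d there equals the 1.29×10^-3 A in the leads.
Outside the plates the loop encloses all of I_d, so B·2πr = μ₀ I_d and B = 2.10×10^-9 T.

2.10×10^-9 T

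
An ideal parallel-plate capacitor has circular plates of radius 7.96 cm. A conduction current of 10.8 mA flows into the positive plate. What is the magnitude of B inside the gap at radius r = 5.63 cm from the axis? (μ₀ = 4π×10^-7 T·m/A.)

1.92×10^-8 T

Between the plates the displacement current equals the wire current: I_d = 10.8 mA = 0.0108 A.
∮B·dl = μ₀ I_d,enc with I_d,enc = I_d r²/R² = 5.403×10^-3 A; so B = μ₀ I_d,enc/(2πr) = 1.92×10^-8 T.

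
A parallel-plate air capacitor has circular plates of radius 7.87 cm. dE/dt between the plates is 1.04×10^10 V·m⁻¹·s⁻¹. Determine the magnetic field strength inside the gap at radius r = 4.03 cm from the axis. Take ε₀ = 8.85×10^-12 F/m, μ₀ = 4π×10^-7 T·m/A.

2.33×10^-9 T

Total displacement current: I_d = ε₀(πR²)(dE/dt) = (8.85×10^-12)(0.01946)(1.04×10^10) = 1.791×10^-3 A.
For r < R the Ampère–Maxwell law gives B(2πr) = μ₀ I_d (r²/R²), so B = μ₀ I_d r/(2πR²) = (4π×10^-7)(1.791×10^-3)(0.0403)/(2π·0.0787²) = 2.33×10^-9 T.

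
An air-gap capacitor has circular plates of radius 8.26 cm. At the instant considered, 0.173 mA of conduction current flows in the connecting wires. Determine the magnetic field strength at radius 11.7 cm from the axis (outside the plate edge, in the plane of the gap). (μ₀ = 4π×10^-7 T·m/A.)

Between the plates the displacement current equals the wire current: I_d = 0.173 mA = 1.73×10^-4 A.
Outside the plates the loop encloses all of I_d, so B·2πr = μ₀ I_d and B = 2.96×10^-10 T.

2.96×10^-10 T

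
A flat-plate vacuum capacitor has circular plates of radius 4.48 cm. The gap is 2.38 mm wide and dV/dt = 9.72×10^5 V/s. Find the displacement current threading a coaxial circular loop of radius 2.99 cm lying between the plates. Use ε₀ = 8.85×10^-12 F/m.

1.02×10^-5 A

dE/dt = (dV/dt)/d = 4.084×10^8 V/(m·s); I_d = ε₀(πR²)(dE/dt) = (8.85×10^-12)(6.305×10^-3)(4.084×10^8) = 2.279×10^-5 A.
Through an area πr² the displacement current is I_d·(πr²/πR²) = I_d (r/R)² = 1.02×10^-5 A.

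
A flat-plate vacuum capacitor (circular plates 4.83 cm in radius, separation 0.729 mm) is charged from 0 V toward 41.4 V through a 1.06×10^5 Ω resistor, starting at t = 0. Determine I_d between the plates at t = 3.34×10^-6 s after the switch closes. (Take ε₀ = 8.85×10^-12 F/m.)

C = ε₀A/d = (8.85×10^-12)(7.329×10^-3)/(7.29×10^-4) = 8.897×10^-11 F, so τ = RC = 9.431×10^-6 s.
The conduction current is I(t) = (V₀/R) e^(−t/τ), and the displacement current between the plates equals it.
t/τ = 0.3542; I_d = (41.4/1.06×10^5) · e^(−0.3542) = (3.906×10^-4)(0.7017) = 2.74×10^-4 A.

2.74×10^-4 A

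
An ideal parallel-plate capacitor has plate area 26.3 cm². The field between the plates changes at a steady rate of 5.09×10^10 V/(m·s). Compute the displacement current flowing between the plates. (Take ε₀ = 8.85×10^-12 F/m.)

I_d = ε₀ A (dE/dt) = (8.85×10^-12)(2.63×10^-3 m²)(5.09×10^10) = 1.18×10^-3 A.

1.18×10^-3 A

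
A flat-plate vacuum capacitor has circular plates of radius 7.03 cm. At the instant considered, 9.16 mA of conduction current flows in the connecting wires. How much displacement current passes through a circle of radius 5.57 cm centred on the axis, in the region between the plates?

By continuity the displacement current in the gap matches the conduction current: I_d = 9.16×10^-3 A.
Since J_d is uniform, the enclosed fraction is (r/R)² = 0.6278, giving I_d,enc = 5.75×10^-3 A.

5.75×10^-3 A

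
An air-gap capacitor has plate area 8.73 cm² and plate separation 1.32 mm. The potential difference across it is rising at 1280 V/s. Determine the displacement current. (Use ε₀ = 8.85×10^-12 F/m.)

7.49×10^-9 A

The field between the plates is E = V/d, so dE/dt = (1280)/(1.32×10^-3 m) = 9.697×10^5 V/(m·s).
I_d = ε₀ A (dE/dt) = (8.85×10^-12)(8.73×10^-4)(9.697×10^5) = 7.49×10^-9 A.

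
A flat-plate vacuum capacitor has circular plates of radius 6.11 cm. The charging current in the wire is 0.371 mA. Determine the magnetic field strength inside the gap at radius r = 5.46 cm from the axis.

By continuity the displacement current in the gap matches the conduction current: I_d = 3.71×10^-4 A.
∮B·dl = μ₀ I_d,enc with I_d,enc = I_d r²/R² = 2.963×10^-4 A; so B = μ₀ I_d,enc/(2πr) = 1.09×10^-9 T.

1.09×10^-9 T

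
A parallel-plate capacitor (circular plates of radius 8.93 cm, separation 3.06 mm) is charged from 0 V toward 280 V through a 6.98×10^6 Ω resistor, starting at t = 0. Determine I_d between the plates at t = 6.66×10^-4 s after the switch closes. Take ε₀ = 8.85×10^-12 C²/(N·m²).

C = ε₀A/d = (8.85×10^-12)(0.02505)/(3.06×10^-3) = 7.245×10^-11 F and τ = RC = 5.057×10^-4 s. I_d in the gap equals the RC charging current.
I_d(t) = (V₀/R) e^(−t/τ) = 4.011×10^-5 · e^(−1.317) = 1.07×10^-5 A.

1.07×10^-5 A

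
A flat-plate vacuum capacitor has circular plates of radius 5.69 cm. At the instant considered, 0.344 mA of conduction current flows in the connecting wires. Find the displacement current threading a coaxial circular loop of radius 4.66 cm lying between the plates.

By continuity the displacement current in the gap matches the conduction current: I_d = 3.44×10^-4 A.
Through an area πr² the displacement current is I_d·(πr²/πR²) = I_d (r/R)² = 2.31×10^-4 A.

2.31×10^-4 A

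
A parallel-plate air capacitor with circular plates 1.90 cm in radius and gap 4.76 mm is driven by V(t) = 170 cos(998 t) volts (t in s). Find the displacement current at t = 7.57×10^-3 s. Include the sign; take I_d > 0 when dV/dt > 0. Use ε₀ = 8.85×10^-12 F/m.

dE/dt = (V₀ω/d)·−sin(ωt) with ωt = 7.55486 rad: (170)(998)(-0.9556)/(4.76×10^-3) = -3.406×10^7 V/(m·s).
I_d = ε₀ A dE/dt = (8.85×10^-12)(1.134×10^-3)(-3.406×10^7) = -3.42×10^-7 A.

-3.42×10^-7 A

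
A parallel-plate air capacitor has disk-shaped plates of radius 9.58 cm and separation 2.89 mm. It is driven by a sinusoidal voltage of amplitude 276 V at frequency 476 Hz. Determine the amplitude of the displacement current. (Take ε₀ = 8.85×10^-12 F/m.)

7.29×10^-5 A

C = ε₀A/d = (8.85×10^-12)(0.02883)/(2.89×10^-3) = 8.829×10^-11 F; ω = 2πf = 2991 rad/s.
I_d = C dV/dt, so |I_d|_max = C V₀ ω = (8.829×10^-11)(276)(2991) = 7.29×10^-5 A.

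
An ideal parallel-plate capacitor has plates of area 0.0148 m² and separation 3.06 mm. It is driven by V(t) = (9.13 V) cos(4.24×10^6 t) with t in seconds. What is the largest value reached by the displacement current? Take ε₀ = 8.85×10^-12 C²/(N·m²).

(dE/dt)_max = V₀ω/d = 1.265×10^10 V/(m·s); ω = 4.24×10^6 rad/s.
I_d,max = ε₀ A (dE/dt)_max = (8.85×10^-12)(0.0148)(1.265×10^10) = 1.66×10^-3 A.

1.66×10^-3 A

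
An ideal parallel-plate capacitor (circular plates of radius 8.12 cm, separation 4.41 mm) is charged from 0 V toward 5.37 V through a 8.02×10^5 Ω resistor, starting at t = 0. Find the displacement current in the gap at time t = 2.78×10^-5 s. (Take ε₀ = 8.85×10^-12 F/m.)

C = ε₀A/d = (8.85×10^-12)(0.02071)/(4.41×10^-3) = 4.156×10^-11 F and τ = RC = 3.333×10^-5 s. I_d in the gap equals the RC charging current.
I_d(t) = (V₀/R) e^(−t/τ) = 6.696×10^-6 · e^(−0.8341) = 2.91×10^-6 A.

2.91×10^-6 A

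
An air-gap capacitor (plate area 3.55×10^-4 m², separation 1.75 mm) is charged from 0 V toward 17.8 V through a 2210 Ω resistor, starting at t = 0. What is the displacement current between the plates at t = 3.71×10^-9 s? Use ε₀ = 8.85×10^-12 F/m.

3.16×10^-3 A

With C = ε₀A/d = (8.85×10^-12)(3.55×10^-4)/(1.75×10^-3) = 1.795×10^-12 F, the time constant is τ = RC = 3.967×10^-9 s, so t/τ = 0.9352 and e^(−t/τ) = 0.3925.
I_d = I_cond = (V₀/R) e^(−t/τ) = (8.054×10^-3)(0.3925) = 3.16×10^-3 A.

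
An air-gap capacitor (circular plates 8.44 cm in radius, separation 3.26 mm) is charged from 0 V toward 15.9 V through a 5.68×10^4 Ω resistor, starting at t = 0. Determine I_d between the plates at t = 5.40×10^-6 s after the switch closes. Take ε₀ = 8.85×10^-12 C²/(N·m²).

5.85×10^-5 A

C = ε₀A/d = (8.85×10^-12)(0.02238)/(3.26×10^-3) = 6.076×10^-11 F, so τ = RC = 3.451×10^-6 s.
The conduction current is I(t) = (V₀/R) e^(−t/τ), and the displacement current between the plates equals it.
t/τ = 1.565; I_d = (15.9/5.68×10^4) · e^(−1.565) = (2.799×10^-4)(0.2091) = 5.85×10^-5 A.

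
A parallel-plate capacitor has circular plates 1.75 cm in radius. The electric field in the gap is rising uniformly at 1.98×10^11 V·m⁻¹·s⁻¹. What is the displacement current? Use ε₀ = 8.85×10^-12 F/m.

The displacement current is ε₀ times dΦ_E/dt = ε₀ A dE/dt = (8.85×10^-12)(9.621×10^-4)(1.98×10^11) = 1.69×10^-3 A.

1.69×10^-3 A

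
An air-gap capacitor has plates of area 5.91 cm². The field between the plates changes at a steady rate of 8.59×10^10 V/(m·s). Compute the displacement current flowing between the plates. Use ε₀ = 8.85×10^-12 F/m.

4.49×10^-4 A

With a uniform field, Φ_E = EA, so I_d = ε₀ A dE/dt = 4.49×10^-4 A.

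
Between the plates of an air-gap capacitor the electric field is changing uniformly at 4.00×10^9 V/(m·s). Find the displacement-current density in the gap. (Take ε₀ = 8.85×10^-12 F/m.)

0.0354 A/m²

J_d = ε₀ dE/dt = (8.85×10^-12)(4.00×10^9) = 0.0354 A/m².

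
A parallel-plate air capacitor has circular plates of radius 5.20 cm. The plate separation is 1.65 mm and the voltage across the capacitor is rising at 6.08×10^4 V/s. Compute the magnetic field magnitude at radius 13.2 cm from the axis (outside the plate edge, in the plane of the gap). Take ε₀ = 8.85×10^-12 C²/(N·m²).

4.20×10^-12 T

dE/dt = (dV/dt)/d = 3.685×10^7 V/(m·s); I_d = ε₀(πR²)(dE/dt) = (8.85×10^-12)(8.495×10^-3)(3.685×10^7) = 2.770×10^-6 A.
Outside the plates the loop encloses all of I_d, so B·2πr = μ₀ I_d and B = 4.20×10^-12 T.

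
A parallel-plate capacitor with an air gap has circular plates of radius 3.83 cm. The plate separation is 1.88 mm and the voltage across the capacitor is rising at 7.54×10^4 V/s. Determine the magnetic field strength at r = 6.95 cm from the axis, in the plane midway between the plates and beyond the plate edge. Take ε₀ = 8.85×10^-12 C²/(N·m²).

4.71×10^-12 T

I_d = C dV/dt with C = ε₀πR²/d = 2.169×10^-11 F, so I_d = (2.169×10^-11)(7.54×10^4) = 1.635×10^-6 A.
For r ≥ R the full I_d is enclosed: B = μ₀ I_d/(2πr) = (4π×10^-7)(1.635×10^-6)/(2π·0.0695) = 4.71×10^-12 T.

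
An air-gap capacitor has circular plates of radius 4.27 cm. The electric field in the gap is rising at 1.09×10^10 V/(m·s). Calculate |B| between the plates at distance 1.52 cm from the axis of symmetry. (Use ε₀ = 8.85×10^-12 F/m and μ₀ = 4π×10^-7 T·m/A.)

I_d = ε₀ dΦ_E/dt = ε₀ πR² (dE/dt) = (8.85×10^-12)(5.728×10^-3)(1.09×10^10) = 5.526×10^-4 A through the full plate area.
∮B·dl = μ₀ I_d,enc with I_d,enc = I_d r²/R² = 7.002×10^-5 A; so B = μ₀ I_d,enc/(2πr) = 9.21×10^-10 T.

9.21×10^-10 T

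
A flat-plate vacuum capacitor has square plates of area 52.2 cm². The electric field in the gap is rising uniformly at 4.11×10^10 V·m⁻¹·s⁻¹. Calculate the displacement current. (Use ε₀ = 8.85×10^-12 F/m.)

With a uniform field, Φ_E = EA, so I_d = ε₀ A dE/dt = 1.90×10^-3 A.

1.90×10^-3 A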